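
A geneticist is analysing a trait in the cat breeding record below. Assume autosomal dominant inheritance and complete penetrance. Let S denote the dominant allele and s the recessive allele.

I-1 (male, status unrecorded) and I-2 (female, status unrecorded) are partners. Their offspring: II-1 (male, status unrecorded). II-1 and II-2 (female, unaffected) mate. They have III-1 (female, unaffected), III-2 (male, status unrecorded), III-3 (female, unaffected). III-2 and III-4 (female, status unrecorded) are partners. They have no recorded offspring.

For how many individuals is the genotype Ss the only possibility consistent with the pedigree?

No individual's genotype is forced to Ss by the pedigree, so the count is 0.

0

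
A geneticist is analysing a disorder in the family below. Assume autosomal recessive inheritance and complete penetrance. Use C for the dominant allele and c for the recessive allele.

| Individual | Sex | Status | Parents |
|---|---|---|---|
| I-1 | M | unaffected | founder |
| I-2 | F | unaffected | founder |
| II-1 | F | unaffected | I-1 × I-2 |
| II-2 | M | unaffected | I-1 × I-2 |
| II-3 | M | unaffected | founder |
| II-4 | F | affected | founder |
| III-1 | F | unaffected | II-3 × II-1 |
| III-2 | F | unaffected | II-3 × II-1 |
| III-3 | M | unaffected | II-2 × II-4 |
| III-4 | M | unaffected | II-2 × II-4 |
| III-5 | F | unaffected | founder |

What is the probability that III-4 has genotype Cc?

III-4 is unaffected so carries C and received c from II-4 (cc), so III-4 is Cc, giving P(Cc) = 1.

1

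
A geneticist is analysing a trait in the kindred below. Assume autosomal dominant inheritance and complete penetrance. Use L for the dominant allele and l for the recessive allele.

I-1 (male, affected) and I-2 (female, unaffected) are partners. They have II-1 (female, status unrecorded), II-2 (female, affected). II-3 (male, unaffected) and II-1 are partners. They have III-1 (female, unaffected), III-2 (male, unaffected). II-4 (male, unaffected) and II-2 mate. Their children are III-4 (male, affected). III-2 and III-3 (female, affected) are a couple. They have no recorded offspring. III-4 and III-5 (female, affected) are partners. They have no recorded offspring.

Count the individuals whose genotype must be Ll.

Obligate heterozygotes: II-2 is affected so carries L and received l from I-2 (ll), so II-2 is Ll; III-4 is affected so carries L and received l from II-4 (ll), so III-4 is Ll.
Every other individual is either homozygous by phenotype or has at least one consistent homozygous assignment, so the count is 2.

2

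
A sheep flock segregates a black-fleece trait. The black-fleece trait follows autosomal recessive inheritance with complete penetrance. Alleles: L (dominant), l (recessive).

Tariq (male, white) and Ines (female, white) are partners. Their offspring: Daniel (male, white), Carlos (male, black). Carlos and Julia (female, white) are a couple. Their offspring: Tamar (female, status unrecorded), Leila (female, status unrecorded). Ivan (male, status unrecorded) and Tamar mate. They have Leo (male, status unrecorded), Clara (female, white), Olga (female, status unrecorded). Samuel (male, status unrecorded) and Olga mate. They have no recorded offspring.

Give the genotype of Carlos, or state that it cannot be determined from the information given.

Carlos is black, so Carlos is ll.

ll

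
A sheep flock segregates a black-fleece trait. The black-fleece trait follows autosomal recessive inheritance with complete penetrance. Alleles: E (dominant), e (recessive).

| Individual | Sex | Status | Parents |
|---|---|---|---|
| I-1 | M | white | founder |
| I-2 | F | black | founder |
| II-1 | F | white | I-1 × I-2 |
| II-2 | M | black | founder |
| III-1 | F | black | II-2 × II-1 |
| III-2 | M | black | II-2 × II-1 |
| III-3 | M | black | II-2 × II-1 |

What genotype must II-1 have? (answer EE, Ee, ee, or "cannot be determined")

From phenotype alone, II-1 is EE or Ee.
II-1 is white so carries E and received e from I-2 (ee), so II-1 is Ee.

Ee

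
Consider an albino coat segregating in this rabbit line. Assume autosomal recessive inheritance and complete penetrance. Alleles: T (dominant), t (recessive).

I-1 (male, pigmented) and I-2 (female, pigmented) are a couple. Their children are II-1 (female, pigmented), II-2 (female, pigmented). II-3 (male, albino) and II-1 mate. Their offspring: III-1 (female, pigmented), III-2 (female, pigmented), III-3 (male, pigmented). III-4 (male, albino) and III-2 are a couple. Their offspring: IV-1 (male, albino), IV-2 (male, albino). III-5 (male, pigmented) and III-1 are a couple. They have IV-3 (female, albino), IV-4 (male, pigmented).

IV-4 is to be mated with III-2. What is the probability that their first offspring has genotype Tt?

III-5 is pigmented so carries T and passed t to IV-3 (tt), so III-5 is Tt.
III-1 is pigmented so carries T and received t from II-3 (tt), so III-1 is Tt.
IV-4 is a pigmented offspring of III-5 (Tt) × III-1 (Tt), whose cross gives 1/4 TT : 1/2 Tt : 1/4 tt; conditioning on being pigmented, IV-4 is TT with probability 1/3, Tt with probability 2/3.
III-2 is pigmented so carries T and received t from II-3 (tt), so III-2 is Tt.
Summing over parental genotype combinations, P(offspring has genotype Tt) = 1/3·1/2 + 2/3·1/2 = 1/2.

1/2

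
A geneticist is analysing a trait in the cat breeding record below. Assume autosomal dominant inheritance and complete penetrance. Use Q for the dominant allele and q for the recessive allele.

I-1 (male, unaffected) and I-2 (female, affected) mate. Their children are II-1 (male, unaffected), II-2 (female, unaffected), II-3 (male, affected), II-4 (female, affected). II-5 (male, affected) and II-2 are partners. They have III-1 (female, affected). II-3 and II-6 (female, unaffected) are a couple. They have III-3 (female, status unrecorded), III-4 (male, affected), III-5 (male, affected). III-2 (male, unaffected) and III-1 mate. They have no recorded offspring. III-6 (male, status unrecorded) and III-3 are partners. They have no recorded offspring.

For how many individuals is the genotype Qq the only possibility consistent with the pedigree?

6

Obligate heterozygotes: I-2 is affected so carries Q and passed q to II-1 (qq), so I-2 is Qq; II-3 is affected so carries Q and received q from I-1 (qq), so II-3 is Qq; II-4 is affected so carries Q and received q from I-1 (qq), so II-4 is Qq; III-1 is affected so carries Q and received q from II-2 (qq), so III-1 is Qq; III-4 is affected so carries Q and received q from II-6 (qq), so III-4 is Qq; III-5 is affected so carries Q and received q from II-6 (qq), so III-5 is Qq.
Every other individual is either homozygous by phenotype or has at least one consistent homozygous assignment, so the count is 6.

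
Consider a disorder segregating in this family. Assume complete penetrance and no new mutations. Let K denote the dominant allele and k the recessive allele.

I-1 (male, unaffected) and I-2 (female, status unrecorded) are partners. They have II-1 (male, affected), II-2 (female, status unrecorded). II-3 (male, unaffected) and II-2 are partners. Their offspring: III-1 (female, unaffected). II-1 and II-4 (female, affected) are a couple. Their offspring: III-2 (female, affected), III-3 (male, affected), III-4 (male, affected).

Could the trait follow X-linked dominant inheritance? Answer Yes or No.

A consistent assignment under X-linked dominant exists: I-1 X^k Y, I-2 X^K X^K, II-1 X^K Y, II-2 X^K X^k, II-3 X^k Y, II-4 X^K X^K, III-1 X^k X^k, III-2 X^K X^K, III-3 X^K Y, III-4 X^K Y.
In this assignment every recorded phenotype matches its genotype and every non-founder's genotype is obtainable from its parents' genotypes, so the pedigree is consistent.

Yes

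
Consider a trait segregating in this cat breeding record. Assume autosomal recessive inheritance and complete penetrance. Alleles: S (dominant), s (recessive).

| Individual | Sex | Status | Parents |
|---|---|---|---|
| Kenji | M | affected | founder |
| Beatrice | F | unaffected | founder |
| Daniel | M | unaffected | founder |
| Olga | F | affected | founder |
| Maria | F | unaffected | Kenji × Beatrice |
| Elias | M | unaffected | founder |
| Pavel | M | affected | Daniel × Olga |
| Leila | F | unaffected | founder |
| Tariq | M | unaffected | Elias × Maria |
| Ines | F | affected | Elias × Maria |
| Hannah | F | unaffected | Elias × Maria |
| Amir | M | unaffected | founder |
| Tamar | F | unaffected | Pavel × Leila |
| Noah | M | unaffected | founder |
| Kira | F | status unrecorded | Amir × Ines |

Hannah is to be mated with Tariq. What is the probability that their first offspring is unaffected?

Elias is unaffected so carries S and passed s to Ines (ss), so Elias is Ss.
Maria is unaffected so carries S and received s from Kenji (ss), so Maria is Ss.
Hannah is an unaffected offspring of Elias (Ss) × Maria (Ss), whose cross gives 1/4 SS : 1/2 Ss : 1/4 ss; conditioning on being unaffected, Hannah is SS with probability 1/3, Ss with probability 2/3.
Tariq is an unaffected offspring of Elias (Ss) × Maria (Ss), whose cross gives 1/4 SS : 1/2 Ss : 1/4 ss; conditioning on being unaffected, Tariq is SS with probability 1/3, Ss with probability 2/3.
Summing over parental genotype combinations, P(offspring is unaffected) = 1/9·1 + 2/9·1 + 2/9·1 + 4/9·3/4 = 8/9.

8/9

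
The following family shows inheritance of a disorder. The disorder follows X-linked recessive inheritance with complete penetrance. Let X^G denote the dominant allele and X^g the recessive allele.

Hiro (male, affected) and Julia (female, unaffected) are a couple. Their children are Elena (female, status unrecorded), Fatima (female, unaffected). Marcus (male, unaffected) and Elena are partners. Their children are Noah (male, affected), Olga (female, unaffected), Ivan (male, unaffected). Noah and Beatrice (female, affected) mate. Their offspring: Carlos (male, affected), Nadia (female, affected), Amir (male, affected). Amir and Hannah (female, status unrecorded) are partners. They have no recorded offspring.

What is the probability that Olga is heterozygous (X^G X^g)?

Marcus is unaffected, so Marcus is X^G Y.
Elena passed G to Ivan (X^G Y) and received g from Hiro (X^g Y), so Elena is X^G X^g.
Their cross gives offspring ratios 1/2 X^G X^G : 1/2 X^G X^g. Conditioning on Olga being unaffected, P(X^G X^g) = 1/2 / 1 = 1/2.

1/2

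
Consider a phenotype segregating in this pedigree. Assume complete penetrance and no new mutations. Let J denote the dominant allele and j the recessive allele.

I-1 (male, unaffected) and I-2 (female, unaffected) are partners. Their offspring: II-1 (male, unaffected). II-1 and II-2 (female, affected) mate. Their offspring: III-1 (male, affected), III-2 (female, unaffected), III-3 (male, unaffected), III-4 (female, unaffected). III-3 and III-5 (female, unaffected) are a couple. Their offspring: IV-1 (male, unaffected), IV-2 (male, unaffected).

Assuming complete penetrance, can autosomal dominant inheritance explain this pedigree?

A consistent assignment under autosomal dominant exists: I-1 jj, I-2 jj, II-1 jj, II-2 Jj, III-1 Jj, III-2 jj, III-3 jj, III-4 jj, III-5 jj, IV-1 jj, IV-2 jj.
In this assignment every recorded phenotype matches its genotype and every non-founder's genotype is obtainable from its parents' genotypes, so the pedigree is consistent.

Yes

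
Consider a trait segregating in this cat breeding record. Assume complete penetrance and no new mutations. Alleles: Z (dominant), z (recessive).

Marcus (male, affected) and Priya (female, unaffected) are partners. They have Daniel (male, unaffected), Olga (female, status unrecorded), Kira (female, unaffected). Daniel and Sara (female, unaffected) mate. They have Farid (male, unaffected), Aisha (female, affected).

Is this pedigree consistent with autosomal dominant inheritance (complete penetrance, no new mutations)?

No

Under autosomal dominant, Aisha (affected, female) cannot arise from Daniel (unaffected) × Sara (unaffected).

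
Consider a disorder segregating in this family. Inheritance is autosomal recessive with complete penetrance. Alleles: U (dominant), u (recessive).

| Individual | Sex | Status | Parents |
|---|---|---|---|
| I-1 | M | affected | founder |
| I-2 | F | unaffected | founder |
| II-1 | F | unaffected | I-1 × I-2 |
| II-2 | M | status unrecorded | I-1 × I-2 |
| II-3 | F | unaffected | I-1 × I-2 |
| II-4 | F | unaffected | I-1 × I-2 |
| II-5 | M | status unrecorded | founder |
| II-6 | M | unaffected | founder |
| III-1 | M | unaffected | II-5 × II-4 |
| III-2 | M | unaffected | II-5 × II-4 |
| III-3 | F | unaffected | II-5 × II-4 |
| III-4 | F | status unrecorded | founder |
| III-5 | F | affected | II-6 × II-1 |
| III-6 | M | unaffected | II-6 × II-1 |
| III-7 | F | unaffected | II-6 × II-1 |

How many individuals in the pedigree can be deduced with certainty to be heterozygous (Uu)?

4

Obligate heterozygotes: II-1 is unaffected so carries U and received u from I-1 (uu), so II-1 is Uu; II-3 is unaffected so carries U and received u from I-1 (uu), so II-3 is Uu; II-4 is unaffected so carries U and received u from I-1 (uu), so II-4 is Uu; II-6 is unaffected so carries U and passed u to III-5 (uu), so II-6 is Uu.
Every other individual is either homozygous by phenotype or has at least one consistent homozygous assignment, so the count is 4.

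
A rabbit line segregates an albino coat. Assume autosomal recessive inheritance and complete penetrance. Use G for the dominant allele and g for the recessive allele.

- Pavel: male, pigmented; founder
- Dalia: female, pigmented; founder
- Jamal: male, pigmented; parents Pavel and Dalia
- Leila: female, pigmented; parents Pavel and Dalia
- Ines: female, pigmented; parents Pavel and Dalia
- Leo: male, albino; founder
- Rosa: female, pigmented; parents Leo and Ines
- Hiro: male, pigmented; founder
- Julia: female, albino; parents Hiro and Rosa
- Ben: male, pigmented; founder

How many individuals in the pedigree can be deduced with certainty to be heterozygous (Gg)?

2

Obligate heterozygotes: Rosa is pigmented so carries G and received g from Leo (gg), so Rosa is Gg; Hiro is pigmented so carries G and passed g to Julia (gg), so Hiro is Gg.
Every other individual is either homozygous by phenotype or has at least one consistent homozygous assignment, so the count is 2.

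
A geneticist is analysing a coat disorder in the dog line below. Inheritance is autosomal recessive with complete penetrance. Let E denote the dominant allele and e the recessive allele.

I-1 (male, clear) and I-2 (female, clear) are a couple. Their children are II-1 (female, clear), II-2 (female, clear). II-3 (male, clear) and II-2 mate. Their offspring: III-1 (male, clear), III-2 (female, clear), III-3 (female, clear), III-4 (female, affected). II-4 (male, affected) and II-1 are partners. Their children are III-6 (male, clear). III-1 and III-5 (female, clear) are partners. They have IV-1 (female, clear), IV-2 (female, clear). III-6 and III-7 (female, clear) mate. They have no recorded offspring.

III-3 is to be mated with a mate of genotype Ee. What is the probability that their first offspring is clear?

II-3 is clear so carries E and passed e to III-4 (ee), so II-3 is Ee.
II-2 is clear so carries E and passed e to III-4 (ee), so II-2 is Ee.
III-3 is a clear offspring of II-3 (Ee) × II-2 (Ee), whose cross gives 1/4 EE : 1/2 Ee : 1/4 ee; conditioning on being clear, III-3 is EE with probability 1/3, Ee with probability 2/3.
Summing over parental genotype combinations, P(offspring is clear) = 1/3·1 + 2/3·3/4 = 5/6.

5/6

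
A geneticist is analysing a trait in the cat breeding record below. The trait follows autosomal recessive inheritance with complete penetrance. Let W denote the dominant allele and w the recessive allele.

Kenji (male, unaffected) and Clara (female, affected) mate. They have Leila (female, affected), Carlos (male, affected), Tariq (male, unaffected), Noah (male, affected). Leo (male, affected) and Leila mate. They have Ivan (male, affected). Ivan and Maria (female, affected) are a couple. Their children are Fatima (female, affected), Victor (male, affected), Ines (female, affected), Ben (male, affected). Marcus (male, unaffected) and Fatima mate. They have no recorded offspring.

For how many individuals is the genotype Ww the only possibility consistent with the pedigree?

2

Obligate heterozygotes: Kenji is unaffected so carries W and passed w to Leila (ww), so Kenji is Ww; Tariq is unaffected so carries W and received w from Clara (ww), so Tariq is Ww.
Every other individual is either homozygous by phenotype or has at least one consistent homozygous assignment, so the count is 2.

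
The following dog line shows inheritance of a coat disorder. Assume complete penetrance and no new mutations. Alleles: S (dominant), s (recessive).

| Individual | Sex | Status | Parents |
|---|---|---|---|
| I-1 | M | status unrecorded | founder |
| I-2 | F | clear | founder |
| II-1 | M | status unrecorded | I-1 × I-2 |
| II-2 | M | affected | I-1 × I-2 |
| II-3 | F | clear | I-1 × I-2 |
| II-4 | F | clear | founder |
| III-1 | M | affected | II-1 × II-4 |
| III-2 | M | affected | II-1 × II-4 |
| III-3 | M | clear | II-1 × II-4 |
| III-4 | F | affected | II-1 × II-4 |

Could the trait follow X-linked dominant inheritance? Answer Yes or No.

No

Under X-linked dominant, II-2 (affected, male) cannot arise from I-1 (unrecorded) × I-2 (clear).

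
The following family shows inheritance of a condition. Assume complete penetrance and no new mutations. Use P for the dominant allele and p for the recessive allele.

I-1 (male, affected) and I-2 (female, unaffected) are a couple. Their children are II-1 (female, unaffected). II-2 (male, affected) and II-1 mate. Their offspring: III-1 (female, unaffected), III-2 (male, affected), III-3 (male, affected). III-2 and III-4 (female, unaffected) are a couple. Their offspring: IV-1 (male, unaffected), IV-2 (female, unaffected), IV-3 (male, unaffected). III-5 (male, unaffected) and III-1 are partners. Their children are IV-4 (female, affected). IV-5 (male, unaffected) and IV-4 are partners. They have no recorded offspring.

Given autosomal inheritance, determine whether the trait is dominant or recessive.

III-5 and III-1 are both unaffected yet have an affected child IV-4. Under dominance, an affected child requires at least one affected parent, so the trait cannot be dominant.

recessive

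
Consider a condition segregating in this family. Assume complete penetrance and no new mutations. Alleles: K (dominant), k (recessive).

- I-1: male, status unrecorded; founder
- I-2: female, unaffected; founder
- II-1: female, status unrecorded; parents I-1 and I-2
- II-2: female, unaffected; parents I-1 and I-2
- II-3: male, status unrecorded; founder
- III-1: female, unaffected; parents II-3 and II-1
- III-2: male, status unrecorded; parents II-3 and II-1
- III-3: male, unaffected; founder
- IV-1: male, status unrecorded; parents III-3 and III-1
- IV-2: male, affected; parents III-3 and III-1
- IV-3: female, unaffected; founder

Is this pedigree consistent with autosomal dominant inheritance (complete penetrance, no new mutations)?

Under autosomal dominant, IV-2 (affected, male) cannot arise from III-3 (unaffected) × III-1 (unaffected).

No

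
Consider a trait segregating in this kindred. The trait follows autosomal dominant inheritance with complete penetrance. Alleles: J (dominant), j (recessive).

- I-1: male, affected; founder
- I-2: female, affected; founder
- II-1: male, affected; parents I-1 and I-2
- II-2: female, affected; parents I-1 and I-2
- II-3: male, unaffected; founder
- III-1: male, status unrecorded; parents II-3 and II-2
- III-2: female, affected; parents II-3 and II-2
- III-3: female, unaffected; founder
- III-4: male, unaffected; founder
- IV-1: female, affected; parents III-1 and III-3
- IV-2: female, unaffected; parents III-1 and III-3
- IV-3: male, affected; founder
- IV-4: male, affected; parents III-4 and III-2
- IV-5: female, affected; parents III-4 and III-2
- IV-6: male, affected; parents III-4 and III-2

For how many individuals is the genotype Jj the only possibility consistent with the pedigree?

6

Obligate heterozygotes: III-1 passed J to IV-1 (Jj, whose j came from III-3) and received j from II-3 (jj), so III-1 is Jj; III-2 is affected so carries J and received j from II-3 (jj), so III-2 is Jj; IV-1 is affected so carries J and received j from III-3 (jj), so IV-1 is Jj; IV-4 is affected so carries J and received j from III-4 (jj), so IV-4 is Jj; IV-5 is affected so carries J and received j from III-4 (jj), so IV-5 is Jj; IV-6 is affected so carries J and received j from III-4 (jj), so IV-6 is Jj.
Every other individual is either homozygous by phenotype or has at least one consistent homozygous assignment, so the count is 6.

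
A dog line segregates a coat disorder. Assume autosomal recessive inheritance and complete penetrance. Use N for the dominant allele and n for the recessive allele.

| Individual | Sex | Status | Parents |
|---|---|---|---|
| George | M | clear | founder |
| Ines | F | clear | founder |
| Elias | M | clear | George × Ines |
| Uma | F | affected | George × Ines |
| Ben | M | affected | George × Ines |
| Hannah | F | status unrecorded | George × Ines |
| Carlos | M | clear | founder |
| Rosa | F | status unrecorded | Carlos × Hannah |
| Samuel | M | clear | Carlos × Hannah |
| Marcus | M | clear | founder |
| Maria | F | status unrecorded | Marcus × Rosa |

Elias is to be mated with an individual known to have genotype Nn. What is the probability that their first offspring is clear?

George is clear so carries N and passed n to Uma (nn), so George is Nn.
Ines is clear so carries N and passed n to Uma (nn), so Ines is Nn.
Elias is a clear offspring of George (Nn) × Ines (Nn), whose cross gives 1/4 NN : 1/2 Nn : 1/4 nn; conditioning on being clear, Elias is NN with probability 1/3, Nn with probability 2/3.
Summing over parental genotype combinations, P(offspring is clear) = 1/3·1 + 2/3·3/4 = 5/6.

5/6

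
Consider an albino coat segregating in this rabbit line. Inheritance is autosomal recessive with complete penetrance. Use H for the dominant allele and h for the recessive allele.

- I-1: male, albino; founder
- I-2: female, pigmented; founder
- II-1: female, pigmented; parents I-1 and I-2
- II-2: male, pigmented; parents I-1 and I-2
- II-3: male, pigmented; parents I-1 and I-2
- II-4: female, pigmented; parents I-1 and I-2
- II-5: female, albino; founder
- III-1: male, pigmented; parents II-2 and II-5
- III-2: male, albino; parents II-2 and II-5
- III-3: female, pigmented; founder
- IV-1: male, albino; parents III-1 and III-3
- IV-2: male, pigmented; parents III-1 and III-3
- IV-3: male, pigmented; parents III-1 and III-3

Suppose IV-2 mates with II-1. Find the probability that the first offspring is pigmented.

5/6

III-1 is pigmented so carries H and received h from II-5 (hh), so III-1 is Hh.
III-3 is pigmented so carries H and passed h to IV-1 (hh), so III-3 is Hh.
IV-2 is a pigmented offspring of III-1 (Hh) × III-3 (Hh), whose cross gives 1/4 HH : 1/2 Hh : 1/4 hh; conditioning on being pigmented, IV-2 is HH with probability 1/3, Hh with probability 2/3.
II-1 is pigmented so carries H and received h from I-1 (hh), so II-1 is Hh.
Summing over parental genotype combinations, P(offspring is pigmented) = 1/3·1 + 2/3·3/4 = 5/6.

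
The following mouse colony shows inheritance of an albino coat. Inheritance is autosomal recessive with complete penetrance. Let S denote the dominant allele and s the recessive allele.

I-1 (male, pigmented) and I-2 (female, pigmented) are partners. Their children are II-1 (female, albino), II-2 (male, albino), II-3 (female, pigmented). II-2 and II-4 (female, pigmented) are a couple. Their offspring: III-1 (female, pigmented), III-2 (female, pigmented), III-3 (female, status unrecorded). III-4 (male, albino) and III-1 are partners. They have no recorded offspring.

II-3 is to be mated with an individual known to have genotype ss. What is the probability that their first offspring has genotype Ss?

2/3

I-1 is pigmented so carries S and passed s to II-1 (ss), so I-1 is Ss.
I-2 is pigmented so carries S and passed s to II-1 (ss), so I-2 is Ss.
II-3 is a pigmented offspring of I-1 (Ss) × I-2 (Ss), whose cross gives 1/4 SS : 1/2 Ss : 1/4 ss; conditioning on being pigmented, II-3 is SS with probability 1/3, Ss with probability 2/3.
Summing over parental genotype combinations, P(offspring has genotype Ss) = 1/3·1 + 2/3·1/2 = 2/3.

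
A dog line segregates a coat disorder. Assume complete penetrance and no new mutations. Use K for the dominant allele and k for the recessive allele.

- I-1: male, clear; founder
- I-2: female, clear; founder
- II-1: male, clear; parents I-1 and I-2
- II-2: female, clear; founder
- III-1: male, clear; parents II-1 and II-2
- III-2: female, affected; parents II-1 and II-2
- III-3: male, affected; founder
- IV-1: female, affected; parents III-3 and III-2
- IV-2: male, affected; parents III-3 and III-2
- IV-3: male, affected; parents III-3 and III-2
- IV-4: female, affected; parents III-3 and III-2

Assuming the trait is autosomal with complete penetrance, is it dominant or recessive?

II-1 and II-2 are both clear yet have an affected child III-2. Under dominance, an affected child requires at least one affected parent, so the trait cannot be dominant.

recessive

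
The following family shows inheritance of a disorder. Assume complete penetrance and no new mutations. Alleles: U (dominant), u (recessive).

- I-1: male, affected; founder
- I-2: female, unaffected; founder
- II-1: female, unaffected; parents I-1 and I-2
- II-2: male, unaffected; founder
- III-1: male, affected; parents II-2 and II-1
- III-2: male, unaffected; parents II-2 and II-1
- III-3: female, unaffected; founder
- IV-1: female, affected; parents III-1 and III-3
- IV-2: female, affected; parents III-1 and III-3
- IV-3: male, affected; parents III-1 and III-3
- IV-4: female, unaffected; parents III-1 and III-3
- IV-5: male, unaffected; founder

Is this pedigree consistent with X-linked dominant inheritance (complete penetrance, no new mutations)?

Under X-linked dominant, II-1 (unaffected, female) cannot arise from I-1 (affected) × I-2 (unaffected).

No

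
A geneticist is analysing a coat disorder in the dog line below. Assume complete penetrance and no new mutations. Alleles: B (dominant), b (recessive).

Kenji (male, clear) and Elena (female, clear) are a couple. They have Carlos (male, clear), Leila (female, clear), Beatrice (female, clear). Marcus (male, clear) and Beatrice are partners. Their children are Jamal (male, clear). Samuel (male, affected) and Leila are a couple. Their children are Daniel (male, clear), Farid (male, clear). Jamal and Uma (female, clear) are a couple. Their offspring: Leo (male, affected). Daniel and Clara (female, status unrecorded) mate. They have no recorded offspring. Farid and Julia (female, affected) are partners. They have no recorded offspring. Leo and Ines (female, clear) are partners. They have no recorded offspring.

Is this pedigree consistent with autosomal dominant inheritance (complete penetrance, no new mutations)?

Under autosomal dominant, Leo (affected, male) cannot arise from Jamal (clear) × Uma (clear).

No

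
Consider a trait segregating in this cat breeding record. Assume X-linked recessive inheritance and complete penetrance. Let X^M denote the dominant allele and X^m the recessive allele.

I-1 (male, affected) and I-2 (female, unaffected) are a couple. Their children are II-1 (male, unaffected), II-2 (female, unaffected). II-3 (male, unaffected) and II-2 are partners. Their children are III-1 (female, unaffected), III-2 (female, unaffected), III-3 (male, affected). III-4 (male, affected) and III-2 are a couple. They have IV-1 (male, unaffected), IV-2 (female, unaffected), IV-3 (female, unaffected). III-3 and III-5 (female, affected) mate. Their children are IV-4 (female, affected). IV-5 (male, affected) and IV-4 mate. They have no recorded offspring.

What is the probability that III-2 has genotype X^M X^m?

1/9

II-3 is unaffected, so II-3 is X^M Y.
II-2 is unaffected so carries M and received m from I-1 (X^m Y), so II-2 is X^M X^m.
Their cross gives offspring ratios 1/2 X^M X^M : 1/2 X^M X^m. Conditioning on III-2 being unaffected, P(X^M X^m) = 1/2 / 1 = 1/2 before taking III-2's own offspring into account.
III-4 is affected, so III-4 is X^m Y.
Now use III-2's offspring. Probability of each recorded status — unaffected son IV-1: 1/2 if III-2 is X^M X^m, 1 if X^M X^M; unaffected daughter IV-2: 1/2 if III-2 is X^M X^m, 1 if X^M X^M; unaffected daughter IV-3: 1/2 if III-2 is X^M X^m, 1 if X^M X^M.
Bayes: P(X^M X^m) = 1/2·1/8 / (1/2·1/8 + 1/2·1) = 1/9.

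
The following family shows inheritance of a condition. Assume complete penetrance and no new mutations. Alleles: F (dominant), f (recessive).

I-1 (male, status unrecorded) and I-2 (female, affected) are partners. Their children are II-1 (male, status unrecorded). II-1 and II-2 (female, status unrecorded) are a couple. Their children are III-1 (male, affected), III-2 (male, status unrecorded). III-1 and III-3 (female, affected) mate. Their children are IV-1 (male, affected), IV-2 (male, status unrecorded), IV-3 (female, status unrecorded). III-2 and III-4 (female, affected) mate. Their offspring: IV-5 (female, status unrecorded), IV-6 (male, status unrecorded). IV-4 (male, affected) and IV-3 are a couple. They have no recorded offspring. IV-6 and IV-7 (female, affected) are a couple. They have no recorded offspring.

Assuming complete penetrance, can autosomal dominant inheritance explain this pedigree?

Yes

A consistent assignment under autosomal dominant exists: I-1 FF, I-2 FF, II-1 FF, II-2 FF, III-1 FF, III-2 FF, III-3 FF, III-4 FF, IV-1 FF, IV-2 FF, IV-3 FF, IV-4 FF, IV-5 FF, IV-6 FF, IV-7 FF.
In this assignment every recorded phenotype matches its genotype and every non-founder's genotype is obtainable from its parents' genotypes, so the pedigree is consistent.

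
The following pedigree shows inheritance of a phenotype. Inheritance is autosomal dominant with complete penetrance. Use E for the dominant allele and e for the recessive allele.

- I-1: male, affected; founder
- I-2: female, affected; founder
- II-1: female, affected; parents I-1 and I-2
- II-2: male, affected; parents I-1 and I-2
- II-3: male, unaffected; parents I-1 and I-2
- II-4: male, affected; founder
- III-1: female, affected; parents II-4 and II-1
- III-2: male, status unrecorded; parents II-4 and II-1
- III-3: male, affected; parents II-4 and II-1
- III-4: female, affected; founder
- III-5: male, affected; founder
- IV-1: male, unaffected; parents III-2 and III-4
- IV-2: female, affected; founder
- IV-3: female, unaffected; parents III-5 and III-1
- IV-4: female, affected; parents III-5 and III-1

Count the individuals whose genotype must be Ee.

5

Obligate heterozygotes: I-1 is affected so carries E and passed e to II-3 (ee), so I-1 is Ee; I-2 is affected so carries E and passed e to II-3 (ee), so I-2 is Ee; III-1 is affected so carries E and passed e to IV-3 (ee), so III-1 is Ee; III-4 is affected so carries E and passed e to IV-1 (ee), so III-4 is Ee; III-5 is affected so carries E and passed e to IV-3 (ee), so III-5 is Ee.
Every other individual is either homozygous by phenotype or has at least one consistent homozygous assignment, so the count is 5.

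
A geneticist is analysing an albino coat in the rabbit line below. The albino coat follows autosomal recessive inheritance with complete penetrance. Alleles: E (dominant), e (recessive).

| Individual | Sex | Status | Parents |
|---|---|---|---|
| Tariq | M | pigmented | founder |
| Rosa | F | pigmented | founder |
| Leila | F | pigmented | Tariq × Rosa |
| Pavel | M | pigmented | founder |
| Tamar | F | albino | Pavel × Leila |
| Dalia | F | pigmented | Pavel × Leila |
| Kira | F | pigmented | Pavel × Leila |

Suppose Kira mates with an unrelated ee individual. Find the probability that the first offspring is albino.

Pavel is pigmented so carries E and passed e to Tamar (ee), so Pavel is Ee.
Leila is pigmented so carries E and passed e to Tamar (ee), so Leila is Ee.
Kira is a pigmented offspring of Pavel (Ee) × Leila (Ee), whose cross gives 1/4 EE : 1/2 Ee : 1/4 ee; conditioning on being pigmented, Kira is EE with probability 1/3, Ee with probability 2/3.
Summing over parental genotype combinations, P(offspring is albino) = 2/3·1/2 = 1/3.

1/3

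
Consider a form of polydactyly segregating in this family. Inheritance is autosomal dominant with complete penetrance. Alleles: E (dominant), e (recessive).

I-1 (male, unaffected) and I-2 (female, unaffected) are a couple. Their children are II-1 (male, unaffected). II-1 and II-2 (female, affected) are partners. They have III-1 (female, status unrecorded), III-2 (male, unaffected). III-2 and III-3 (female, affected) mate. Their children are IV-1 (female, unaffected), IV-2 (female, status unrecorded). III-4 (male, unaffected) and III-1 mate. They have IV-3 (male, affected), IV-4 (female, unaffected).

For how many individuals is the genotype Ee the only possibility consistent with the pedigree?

Obligate heterozygotes: II-2 is affected so carries E and passed e to III-2 (ee), so II-2 is Ee; III-1 passed E to IV-3 (Ee, whose e came from III-4) and received e from II-1 (ee), so III-1 is Ee; III-3 is affected so carries E and passed e to IV-1 (ee), so III-3 is Ee; IV-3 is affected so carries E and received e from III-4 (ee), so IV-3 is Ee.
Every other individual is either homozygous by phenotype or has at least one consistent homozygous assignment, so the count is 4.

4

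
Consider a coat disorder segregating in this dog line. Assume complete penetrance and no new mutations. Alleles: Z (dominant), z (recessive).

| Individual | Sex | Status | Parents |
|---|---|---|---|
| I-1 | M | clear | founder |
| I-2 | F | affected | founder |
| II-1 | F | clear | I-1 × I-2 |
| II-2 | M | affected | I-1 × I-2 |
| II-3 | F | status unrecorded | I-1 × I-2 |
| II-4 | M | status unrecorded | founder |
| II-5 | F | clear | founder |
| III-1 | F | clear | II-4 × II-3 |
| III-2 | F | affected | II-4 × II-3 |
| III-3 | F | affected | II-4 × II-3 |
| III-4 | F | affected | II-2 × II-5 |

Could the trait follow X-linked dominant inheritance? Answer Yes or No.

Yes

A consistent assignment under X-linked dominant exists: I-1 X^z Y, I-2 X^Z X^z, II-1 X^z X^z, II-2 X^Z Y, II-3 X^Z X^z, II-4 X^z Y, II-5 X^z X^z, III-1 X^z X^z, III-2 X^Z X^z, III-3 X^Z X^z, III-4 X^Z X^z.
In this assignment every recorded phenotype matches its genotype and every non-founder's genotype is obtainable from its parents' genotypes, so the pedigree is consistent.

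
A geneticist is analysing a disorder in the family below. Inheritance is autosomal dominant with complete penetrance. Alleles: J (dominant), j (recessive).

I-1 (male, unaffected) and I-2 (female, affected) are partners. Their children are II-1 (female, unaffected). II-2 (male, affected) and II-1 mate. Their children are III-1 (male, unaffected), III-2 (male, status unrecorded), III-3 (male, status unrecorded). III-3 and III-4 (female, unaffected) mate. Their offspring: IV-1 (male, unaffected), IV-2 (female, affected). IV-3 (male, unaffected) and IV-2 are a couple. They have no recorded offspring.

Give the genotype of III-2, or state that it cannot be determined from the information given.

cannot be determined

III-2's phenotype is unrecorded, and no parent or child forces a single allele at both positions; consistent genotype assignments exist with III-2 as Jj or jj.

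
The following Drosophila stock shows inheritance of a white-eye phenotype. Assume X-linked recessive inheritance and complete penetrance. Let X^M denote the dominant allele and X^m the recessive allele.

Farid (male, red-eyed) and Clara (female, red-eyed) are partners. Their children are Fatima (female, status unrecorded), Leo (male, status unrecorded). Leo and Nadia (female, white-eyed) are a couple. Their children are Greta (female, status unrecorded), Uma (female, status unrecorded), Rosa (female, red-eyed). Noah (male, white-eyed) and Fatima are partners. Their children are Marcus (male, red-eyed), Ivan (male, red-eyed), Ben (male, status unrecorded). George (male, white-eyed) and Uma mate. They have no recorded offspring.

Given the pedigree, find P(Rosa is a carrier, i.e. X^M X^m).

Rosa is red-eyed so carries M and received m from Nadia (X^m X^m), so Rosa is X^M X^m, giving P(X^M X^m) = 1.

1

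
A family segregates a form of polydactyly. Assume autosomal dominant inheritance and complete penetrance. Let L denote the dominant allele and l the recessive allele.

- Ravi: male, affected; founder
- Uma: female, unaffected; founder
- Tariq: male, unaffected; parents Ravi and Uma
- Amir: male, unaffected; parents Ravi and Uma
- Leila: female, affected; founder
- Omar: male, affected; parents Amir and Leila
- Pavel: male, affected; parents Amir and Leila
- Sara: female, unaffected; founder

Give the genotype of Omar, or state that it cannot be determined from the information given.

Ll

From phenotype alone, Omar is LL or Ll.
Omar is affected so carries L and received l from Amir (ll), so Omar is Ll.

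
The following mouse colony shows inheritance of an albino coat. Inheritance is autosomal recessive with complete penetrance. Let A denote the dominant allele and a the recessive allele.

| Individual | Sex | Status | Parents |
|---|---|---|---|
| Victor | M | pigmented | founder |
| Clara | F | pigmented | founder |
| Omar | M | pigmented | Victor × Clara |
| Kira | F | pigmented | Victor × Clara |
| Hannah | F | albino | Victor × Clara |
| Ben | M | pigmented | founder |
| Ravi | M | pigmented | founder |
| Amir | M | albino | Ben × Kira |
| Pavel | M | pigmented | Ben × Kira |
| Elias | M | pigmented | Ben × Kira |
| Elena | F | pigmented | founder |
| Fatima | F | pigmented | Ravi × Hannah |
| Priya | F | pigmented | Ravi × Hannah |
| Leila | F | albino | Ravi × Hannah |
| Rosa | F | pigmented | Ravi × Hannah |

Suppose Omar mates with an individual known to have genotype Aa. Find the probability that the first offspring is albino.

Victor is pigmented so carries A and passed a to Hannah (aa), so Victor is Aa.
Clara is pigmented so carries A and passed a to Hannah (aa), so Clara is Aa.
Omar is a pigmented offspring of Victor (Aa) × Clara (Aa), whose cross gives 1/4 AA : 1/2 Aa : 1/4 aa; conditioning on being pigmented, Omar is AA with probability 1/3, Aa with probability 2/3.
Summing over parental genotype combinations, P(offspring is albino) = 2/3·1/4 = 1/6.

1/6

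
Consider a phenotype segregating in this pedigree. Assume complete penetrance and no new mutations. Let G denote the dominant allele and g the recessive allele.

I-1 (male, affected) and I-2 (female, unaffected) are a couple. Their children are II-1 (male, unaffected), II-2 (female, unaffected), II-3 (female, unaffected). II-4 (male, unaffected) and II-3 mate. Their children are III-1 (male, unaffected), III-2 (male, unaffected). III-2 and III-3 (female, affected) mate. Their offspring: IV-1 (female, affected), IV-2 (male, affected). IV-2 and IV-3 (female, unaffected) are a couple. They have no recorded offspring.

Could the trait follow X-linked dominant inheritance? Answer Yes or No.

Under X-linked dominant, II-2 (unaffected, female) cannot arise from I-1 (affected) × I-2 (unaffected).

No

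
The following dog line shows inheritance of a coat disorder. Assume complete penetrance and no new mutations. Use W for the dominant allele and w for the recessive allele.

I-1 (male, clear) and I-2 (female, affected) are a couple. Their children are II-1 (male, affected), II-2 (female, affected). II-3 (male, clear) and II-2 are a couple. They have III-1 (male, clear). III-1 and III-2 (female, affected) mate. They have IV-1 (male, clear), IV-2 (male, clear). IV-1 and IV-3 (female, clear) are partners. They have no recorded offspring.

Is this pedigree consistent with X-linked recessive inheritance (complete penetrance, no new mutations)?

No

Under X-linked recessive, II-2 (affected, female) cannot arise from I-1 (clear) × I-2 (affected).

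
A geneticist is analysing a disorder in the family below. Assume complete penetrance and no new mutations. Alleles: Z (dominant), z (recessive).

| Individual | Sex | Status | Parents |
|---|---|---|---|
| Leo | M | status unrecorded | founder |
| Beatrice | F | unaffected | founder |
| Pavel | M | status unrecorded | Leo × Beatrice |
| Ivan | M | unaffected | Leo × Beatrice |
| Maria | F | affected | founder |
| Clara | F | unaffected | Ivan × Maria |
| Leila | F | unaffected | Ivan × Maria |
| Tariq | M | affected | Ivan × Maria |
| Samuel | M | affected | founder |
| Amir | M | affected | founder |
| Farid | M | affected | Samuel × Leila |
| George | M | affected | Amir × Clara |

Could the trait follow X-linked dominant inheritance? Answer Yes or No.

Under X-linked dominant, Farid (affected, male) cannot arise from Samuel (affected) × Leila (unaffected).

No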